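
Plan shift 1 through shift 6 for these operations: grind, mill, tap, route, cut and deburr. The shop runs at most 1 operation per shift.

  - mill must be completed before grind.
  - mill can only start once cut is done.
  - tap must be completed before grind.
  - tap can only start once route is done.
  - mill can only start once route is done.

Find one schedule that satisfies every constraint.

deburr in shift 6, tap in shift 4, grind in shift 5, route in shift 1, cut in shift 2, mill in shift 3

Checking: mill(shift 3) before grind(shift 5); tap(shift 4) before grind(shift 5); cut(shift 2) before mill(shift 3); route(shift 1) before tap(shift 4); route(shift 1) before mill(shift 3); max 1 per shift (cap 1).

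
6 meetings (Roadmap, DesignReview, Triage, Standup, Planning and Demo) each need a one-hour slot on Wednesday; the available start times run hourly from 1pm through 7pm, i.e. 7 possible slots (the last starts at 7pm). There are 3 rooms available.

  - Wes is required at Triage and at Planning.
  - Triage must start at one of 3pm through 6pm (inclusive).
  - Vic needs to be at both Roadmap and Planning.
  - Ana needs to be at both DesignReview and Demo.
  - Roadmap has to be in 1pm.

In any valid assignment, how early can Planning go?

2pm

Planning at 2pm is achievable: DesignReview=1pm, Demo=2pm, Triage=3pm, Planning=2pm, Standup=1pm, Roadmap=1pm.
Nothing earlier works — the conflict and capacity constraints rule out every slot before 2pm.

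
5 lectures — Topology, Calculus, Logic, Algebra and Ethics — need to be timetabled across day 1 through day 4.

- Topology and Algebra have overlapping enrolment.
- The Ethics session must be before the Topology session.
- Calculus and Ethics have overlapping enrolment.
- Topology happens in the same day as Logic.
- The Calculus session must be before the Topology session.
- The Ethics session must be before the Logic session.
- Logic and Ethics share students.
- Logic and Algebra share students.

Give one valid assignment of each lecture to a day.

Algebra in day 1, Topology in day 3, Calculus in day 2, Ethics in day 1, Logic in day 3

Checking: Calculus(day 2) before Topology(day 3); Ethics(day 1) before Logic(day 3); Ethics(day 1) before Topology(day 3); Logic(day 3) != Algebra(day 1); Calculus(day 2) != Ethics(day 1); Logic(day 3) != Ethics(day 1); Topology(day 3) != Algebra(day 1); Topology = Logic = day 3.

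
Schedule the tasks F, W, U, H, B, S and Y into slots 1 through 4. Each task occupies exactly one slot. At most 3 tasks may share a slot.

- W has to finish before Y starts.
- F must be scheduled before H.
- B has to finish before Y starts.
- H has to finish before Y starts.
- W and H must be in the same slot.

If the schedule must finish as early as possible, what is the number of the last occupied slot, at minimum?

The precedence chain requires at least 3 distinct slots.
With at most 3 per slot and 7 tasks, at least 3 slots are needed.
3 works (last occupied slot: 3): for example W in 2, F in 1, S in 2, U in 1, B in 1, H in 2, Y in 3.

3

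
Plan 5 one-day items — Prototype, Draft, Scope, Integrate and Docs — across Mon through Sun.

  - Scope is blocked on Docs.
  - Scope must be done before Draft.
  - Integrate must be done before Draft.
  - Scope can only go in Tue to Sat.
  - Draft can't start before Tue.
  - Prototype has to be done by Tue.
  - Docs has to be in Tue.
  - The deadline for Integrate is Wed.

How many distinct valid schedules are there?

60

Splitting on Prototype: it can be Mon (30), Tue (30). Listing each branch's schedules as (Draft, Scope, Integrate, Docs):
Prototype=Mon: (Thu,Wed,Mon,Tue) (Thu,Wed,Tue,Tue) (Thu,Wed,Wed,Tue) (Fri,Wed,Mon,Tue) (Fri,Wed,Tue,Tue) (Fri,Wed,Wed,Tue) (Fri,Thu,Mon,Tue) (Fri,Thu,Tue,Tue) (Fri,Thu,Wed,Tue) (Sat,Wed,Mon,Tue) (Sat,Wed,Tue,Tue) (Sat,Wed,Wed,Tue) (Sat,Thu,Mon,Tue) (Sat,Thu,Tue,Tue) (Sat,Thu,Wed,Tue) (Sat,Fri,Mon,Tue) (Sat,Fri,Tue,Tue) (Sat,Fri,Wed,Tue) (Sun,Wed,Mon,Tue) (Sun,Wed,Tue,Tue) (Sun,Wed,Wed,Tue) (Sun,Thu,Mon,Tue) (Sun,Thu,Tue,Tue) (Sun,Thu,Wed,Tue) (Sun,Fri,Mon,Tue) (Sun,Fri,Tue,Tue) (Sun,Fri,Wed,Tue) (Sun,Sat,Mon,Tue) (Sun,Sat,Tue,Tue) (Sun,Sat,Wed,Tue) — 30.
Prototype=Tue: (Thu,Wed,Mon,Tue) (Thu,Wed,Tue,Tue) (Thu,Wed,Wed,Tue) (Fri,Wed,Mon,Tue) (Fri,Wed,Tue,Tue) (Fri,Wed,Wed,Tue) (Fri,Thu,Mon,Tue) (Fri,Thu,Tue,Tue) (Fri,Thu,Wed,Tue) (Sat,Wed,Mon,Tue) (Sat,Wed,Tue,Tue) (Sat,Wed,Wed,Tue) (Sat,Thu,Mon,Tue) (Sat,Thu,Tue,Tue) (Sat,Thu,Wed,Tue) (Sat,Fri,Mon,Tue) (Sat,Fri,Tue,Tue) (Sat,Fri,Wed,Tue) (Sun,Wed,Mon,Tue) (Sun,Wed,Tue,Tue) (Sun,Wed,Wed,Tue) (Sun,Thu,Mon,Tue) (Sun,Thu,Tue,Tue) (Sun,Thu,Wed,Tue) (Sun,Fri,Mon,Tue) (Sun,Fri,Tue,Tue) (Sun,Fri,Wed,Tue) (Sun,Sat,Mon,Tue) (Sun,Sat,Tue,Tue) (Sun,Sat,Wed,Tue) — 30.
Summing: 30 + 30 = 60.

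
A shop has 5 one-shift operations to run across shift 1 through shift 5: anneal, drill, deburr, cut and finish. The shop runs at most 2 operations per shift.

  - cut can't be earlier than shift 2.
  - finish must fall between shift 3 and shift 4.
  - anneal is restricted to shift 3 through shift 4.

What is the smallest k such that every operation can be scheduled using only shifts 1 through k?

3

With at most 2 per shift and 5 operations, at least 3 shifts are needed.
anneal can't be placed before shift 3, so the schedule must run through at least shift 3.
3 works (last occupied shift: shift 3): for example finish=shift 3; cut=shift 2; anneal=shift 3; drill=shift 1; deburr=shift 1.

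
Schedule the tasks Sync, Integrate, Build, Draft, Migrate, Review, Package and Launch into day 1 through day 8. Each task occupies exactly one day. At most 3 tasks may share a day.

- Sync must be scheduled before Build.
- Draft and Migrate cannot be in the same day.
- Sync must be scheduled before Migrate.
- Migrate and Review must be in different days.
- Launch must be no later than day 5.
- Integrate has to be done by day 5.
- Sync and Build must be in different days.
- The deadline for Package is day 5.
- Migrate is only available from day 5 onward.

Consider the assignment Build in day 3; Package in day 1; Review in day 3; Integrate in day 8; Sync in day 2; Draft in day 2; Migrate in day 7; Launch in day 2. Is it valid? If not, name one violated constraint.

No — it violates: Integrate has to be done by day 5

Migrate is only available from day 5 onward — holds.
Migrate and Review must be in different days — holds.
Sync must be scheduled before Migrate — holds.
Sync must be scheduled before Build — holds.
Launch must be no later than day 5 — holds.
Draft and Migrate cannot be in the same day — holds.
Integrate has to be done by day 5 — violated.
Sync and Build must be in different days — holds.
At most 3 tasks may share a day — holds.
The deadline for Package is day 5 — holds.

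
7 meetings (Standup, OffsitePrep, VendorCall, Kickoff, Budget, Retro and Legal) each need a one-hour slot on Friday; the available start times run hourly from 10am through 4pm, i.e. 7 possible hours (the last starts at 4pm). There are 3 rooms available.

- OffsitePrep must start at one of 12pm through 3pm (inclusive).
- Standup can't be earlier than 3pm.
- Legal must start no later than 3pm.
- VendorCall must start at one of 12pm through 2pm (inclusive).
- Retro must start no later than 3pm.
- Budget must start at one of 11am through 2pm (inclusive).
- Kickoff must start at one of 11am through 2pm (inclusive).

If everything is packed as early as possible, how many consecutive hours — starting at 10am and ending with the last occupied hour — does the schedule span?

6

With at most 3 per hour and 7 meetings, at least 3 hours are needed.
Standup can't be placed before 3pm — that is hour 6 counting from 10am — so the schedule must run through at least 6 hours.
6 works (last occupied hour: 3pm): for example Budget=11am; VendorCall=12pm; Retro=10am; Standup=3pm; OffsitePrep=12pm; Legal=10am; Kickoff=11am.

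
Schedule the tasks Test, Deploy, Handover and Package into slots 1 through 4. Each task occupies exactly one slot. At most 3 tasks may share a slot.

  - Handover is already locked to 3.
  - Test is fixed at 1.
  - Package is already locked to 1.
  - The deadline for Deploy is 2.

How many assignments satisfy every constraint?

Enumerating: Deploy=1, Package=1, Handover=3, Test=1 | Handover -> 3; Package -> 1; Test -> 1; Deploy -> 2.

2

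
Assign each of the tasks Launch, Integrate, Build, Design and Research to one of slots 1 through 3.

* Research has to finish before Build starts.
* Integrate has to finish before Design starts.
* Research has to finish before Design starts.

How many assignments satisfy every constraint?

24

Splitting on Launch: it can be 1 (8), 2 (8), 3 (8). Listing each branch's schedules as (Integrate, Build, Design, Research):
Launch=1: (1,2,2,1) (1,2,3,1) (1,3,2,1) (1,3,3,1) (1,3,3,2) (2,2,3,1) (2,3,3,1) (2,3,3,2) — 8.
Launch=2: (1,2,2,1) (1,2,3,1) (1,3,2,1) (1,3,3,1) (1,3,3,2) (2,2,3,1) (2,3,3,1) (2,3,3,2) — 8.
Launch=3: (1,2,2,1) (1,2,3,1) (1,3,2,1) (1,3,3,1) (1,3,3,2) (2,2,3,1) (2,3,3,1) (2,3,3,2) — 8.
Summing: 8 + 8 + 8 = 24.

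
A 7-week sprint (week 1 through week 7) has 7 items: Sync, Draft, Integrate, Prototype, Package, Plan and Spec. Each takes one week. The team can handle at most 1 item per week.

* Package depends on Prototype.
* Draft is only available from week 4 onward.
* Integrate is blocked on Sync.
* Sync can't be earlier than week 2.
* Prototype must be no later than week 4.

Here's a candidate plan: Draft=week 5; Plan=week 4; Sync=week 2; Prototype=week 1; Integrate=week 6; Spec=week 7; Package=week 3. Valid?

Prototype must be no later than week 4 — holds.
The team can handle at most 1 item per week — holds.
Package depends on Prototype — holds.
Draft is only available from week 4 onward — holds.
Sync can't be earlier than week 2 — holds.
Integrate is blocked on Sync — holds.

Yes, all constraints hold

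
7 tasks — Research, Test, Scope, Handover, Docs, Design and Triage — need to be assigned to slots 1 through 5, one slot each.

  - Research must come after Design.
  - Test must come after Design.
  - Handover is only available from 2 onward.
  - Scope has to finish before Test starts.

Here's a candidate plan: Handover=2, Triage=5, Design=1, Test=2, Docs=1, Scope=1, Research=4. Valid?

Handover is only available from 2 onward — holds.
Research must come after Design — holds.
Test must come after Design — holds.
Scope has to finish before Test starts — holds.

Yes, all constraints hold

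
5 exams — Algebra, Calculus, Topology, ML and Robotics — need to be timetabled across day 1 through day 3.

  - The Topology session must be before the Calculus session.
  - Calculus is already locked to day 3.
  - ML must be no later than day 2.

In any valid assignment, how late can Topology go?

Downstream work caps Topology at day 2.
Topology at day 2 is achievable: Algebra=day 1; ML=day 1; Topology=day 2; Robotics=day 1; Calculus=day 3.

day 2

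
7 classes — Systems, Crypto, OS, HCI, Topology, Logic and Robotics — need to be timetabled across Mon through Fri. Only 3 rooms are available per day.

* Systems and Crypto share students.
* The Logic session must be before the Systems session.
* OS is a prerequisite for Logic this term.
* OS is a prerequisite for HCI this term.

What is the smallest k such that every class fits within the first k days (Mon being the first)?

3 days

The precedence chain requires at least 3 distinct days.
With at most 3 per day and 7 classes, at least 3 days are needed.
3 works (last occupied day: Wed): for example Crypto=Mon, Logic=Tue, Topology=Mon, OS=Mon, Systems=Wed, Robotics=Tue, HCI=Tue.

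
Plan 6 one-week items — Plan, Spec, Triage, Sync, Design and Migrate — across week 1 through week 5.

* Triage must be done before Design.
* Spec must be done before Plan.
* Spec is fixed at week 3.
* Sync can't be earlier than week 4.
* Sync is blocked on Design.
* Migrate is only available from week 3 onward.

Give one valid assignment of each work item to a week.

Triage=week 1, Plan=week 4, Design=week 2, Sync=week 4, Migrate=week 3, Spec=week 3

Checking: Design(week 2) before Sync(week 4); Spec(week 3) before Plan(week 4); Triage(week 1) before Design(week 2); Spec=week 3 in [week 3,week 3]; Sync=week 4 in [week 4,week 5]; Migrate=week 3 in [week 3,week 5].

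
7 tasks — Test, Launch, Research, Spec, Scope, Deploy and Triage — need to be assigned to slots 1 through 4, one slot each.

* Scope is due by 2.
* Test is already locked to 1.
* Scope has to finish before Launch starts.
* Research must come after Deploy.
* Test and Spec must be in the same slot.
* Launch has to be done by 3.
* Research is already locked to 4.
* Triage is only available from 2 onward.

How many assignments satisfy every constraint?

27

Splitting on Launch: it can be 2 (9), 3 (18). Listing each branch's schedules as (Test, Research, Spec, Scope, Deploy, Triage):
Launch=2: (1,4,1,1,1,2) (1,4,1,1,1,3) (1,4,1,1,1,4) (1,4,1,1,2,2) (1,4,1,1,2,3) (1,4,1,1,2,4) (1,4,1,1,3,2) (1,4,1,1,3,3) (1,4,1,1,3,4) — 9.
Launch=3: (1,4,1,1,1,2) (1,4,1,1,1,3) (1,4,1,1,1,4) (1,4,1,1,2,2) (1,4,1,1,2,3) (1,4,1,1,2,4) (1,4,1,1,3,2) (1,4,1,1,3,3) (1,4,1,1,3,4) (1,4,1,2,1,2) (1,4,1,2,1,3) (1,4,1,2,1,4) (1,4,1,2,2,2) (1,4,1,2,2,3) (1,4,1,2,2,4) (1,4,1,2,3,2) (1,4,1,2,3,3) (1,4,1,2,3,4) — 18.
Summing: 9 + 18 = 27.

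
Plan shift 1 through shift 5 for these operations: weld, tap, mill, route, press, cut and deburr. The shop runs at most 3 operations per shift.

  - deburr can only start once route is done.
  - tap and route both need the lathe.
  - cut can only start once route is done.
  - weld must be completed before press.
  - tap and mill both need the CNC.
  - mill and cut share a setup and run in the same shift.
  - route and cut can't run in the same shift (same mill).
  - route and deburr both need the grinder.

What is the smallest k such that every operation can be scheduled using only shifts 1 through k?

The precedence chain requires at least 2 distinct shifts.
With at most 3 per shift and 7 operations, at least 3 shifts are needed.
3 works (last occupied shift: shift 3): for example tap in shift 3; weld in shift 1; mill in shift 2; cut in shift 2; route in shift 1; press in shift 2; deburr in shift 3.

3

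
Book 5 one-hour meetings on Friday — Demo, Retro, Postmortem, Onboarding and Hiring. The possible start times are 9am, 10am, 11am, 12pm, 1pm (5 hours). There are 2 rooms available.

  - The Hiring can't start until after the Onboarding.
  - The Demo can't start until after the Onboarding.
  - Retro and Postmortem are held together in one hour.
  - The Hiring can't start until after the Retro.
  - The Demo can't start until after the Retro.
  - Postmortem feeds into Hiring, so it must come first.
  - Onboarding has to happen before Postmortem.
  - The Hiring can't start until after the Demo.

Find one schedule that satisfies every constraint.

Hiring=12pm, Onboarding=9am, Retro=10am, Demo=11am, Postmortem=10am

Checking: Onboarding(9am) before Demo(11am); Postmortem(10am) before Hiring(12pm); Demo(11am) before Hiring(12pm); Retro(10am) before Demo(11am); Onboarding(9am) before Hiring(12pm); Retro(10am) before Hiring(12pm); Onboarding(9am) before Postmortem(10am); Retro = Postmortem = 10am; max 2 per hour (cap 2).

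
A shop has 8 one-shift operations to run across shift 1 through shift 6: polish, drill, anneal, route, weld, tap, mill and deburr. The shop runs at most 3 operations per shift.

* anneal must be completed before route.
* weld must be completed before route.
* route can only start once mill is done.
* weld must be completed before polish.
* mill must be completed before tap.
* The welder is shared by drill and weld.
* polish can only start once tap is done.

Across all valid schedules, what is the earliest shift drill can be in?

shift 1

drill at shift 1 is achievable: drill=shift 1; route=shift 3; tap=shift 2; anneal=shift 1; polish=shift 3; deburr=shift 2; weld=shift 2; mill=shift 1.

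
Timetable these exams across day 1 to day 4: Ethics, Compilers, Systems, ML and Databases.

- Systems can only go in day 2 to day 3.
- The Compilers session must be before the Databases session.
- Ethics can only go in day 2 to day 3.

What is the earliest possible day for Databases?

Precedence pushes Databases to at least day 2.
Databases at day 2 is achievable: Compilers -> day 1; Databases -> day 2; Systems -> day 2; ML -> day 1; Ethics -> day 2.

day 2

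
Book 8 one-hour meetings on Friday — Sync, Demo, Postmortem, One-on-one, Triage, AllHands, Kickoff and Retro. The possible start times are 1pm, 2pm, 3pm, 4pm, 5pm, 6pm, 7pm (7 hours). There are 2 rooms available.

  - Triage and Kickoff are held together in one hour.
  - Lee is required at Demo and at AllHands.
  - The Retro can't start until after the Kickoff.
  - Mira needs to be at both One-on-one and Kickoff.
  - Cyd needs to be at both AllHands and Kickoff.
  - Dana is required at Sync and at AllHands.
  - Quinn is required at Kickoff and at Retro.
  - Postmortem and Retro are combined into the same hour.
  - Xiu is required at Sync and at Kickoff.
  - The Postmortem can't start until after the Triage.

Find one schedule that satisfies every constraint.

Demo -> 3pm, AllHands -> 4pm, Triage -> 1pm, Retro -> 2pm, Kickoff -> 1pm, One-on-one -> 4pm, Sync -> 3pm, Postmortem -> 2pm

Checking: Kickoff(1pm) before Retro(2pm); Triage(1pm) before Postmortem(2pm); Sync(3pm) != AllHands(4pm); One-on-one(4pm) != Kickoff(1pm); Kickoff(1pm) != Retro(2pm); AllHands(4pm) != Kickoff(1pm); Sync(3pm) != Kickoff(1pm); Demo(3pm) != AllHands(4pm); Postmortem = Retro = 2pm; Triage = Kickoff = 1pm; max 2 per hour (cap 2).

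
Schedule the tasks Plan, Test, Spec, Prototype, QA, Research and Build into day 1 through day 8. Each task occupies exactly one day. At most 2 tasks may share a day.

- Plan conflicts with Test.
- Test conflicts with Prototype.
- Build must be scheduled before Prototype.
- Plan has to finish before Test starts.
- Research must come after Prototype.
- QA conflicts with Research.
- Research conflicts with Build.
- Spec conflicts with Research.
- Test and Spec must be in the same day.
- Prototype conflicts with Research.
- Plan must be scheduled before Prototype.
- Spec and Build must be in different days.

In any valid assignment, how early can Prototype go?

day 2

Precedence pushes Prototype to at least day 2; downstream work caps Prototype at day 7.
Prototype at day 2 is achievable: Build=day 1, QA=day 2, Prototype=day 2, Test=day 3, Spec=day 3, Research=day 4, Plan=day 1.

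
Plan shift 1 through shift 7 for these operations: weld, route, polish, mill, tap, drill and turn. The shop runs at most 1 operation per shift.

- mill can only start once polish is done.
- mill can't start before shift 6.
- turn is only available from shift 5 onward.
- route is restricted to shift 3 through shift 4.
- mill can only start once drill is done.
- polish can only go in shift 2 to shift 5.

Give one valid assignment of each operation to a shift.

polish -> shift 2; route -> shift 3; tap -> shift 7; mill -> shift 6; weld -> shift 4; turn -> shift 5; drill -> shift 1

Checking: drill(shift 1) before mill(shift 6); polish(shift 2) before mill(shift 6); polish=shift 2 in [shift 2,shift 5]; route=shift 3 in [shift 3,shift 4]; turn=shift 5 in [shift 5,shift 7]; mill=shift 6 in [shift 6,shift 7]; max 1 per shift (cap 1).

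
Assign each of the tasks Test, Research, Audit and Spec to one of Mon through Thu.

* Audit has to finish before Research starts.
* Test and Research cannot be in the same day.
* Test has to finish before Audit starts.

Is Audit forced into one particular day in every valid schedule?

No

Audit can be Tue (e.g. Audit=Tue; Research=Wed; Test=Mon; Spec=Mon) or Wed (e.g. Audit=Wed, Spec=Mon, Research=Thu, Test=Mon).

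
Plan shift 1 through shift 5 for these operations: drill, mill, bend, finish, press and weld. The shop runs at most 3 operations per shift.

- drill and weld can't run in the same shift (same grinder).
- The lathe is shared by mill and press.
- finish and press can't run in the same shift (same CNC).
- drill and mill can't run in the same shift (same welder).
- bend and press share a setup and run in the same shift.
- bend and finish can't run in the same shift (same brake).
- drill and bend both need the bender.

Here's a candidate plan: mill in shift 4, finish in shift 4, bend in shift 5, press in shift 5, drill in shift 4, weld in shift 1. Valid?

No — it violates: drill and mill can't run in the same shift (same welder)

finish and press can't run in the same shift (same CNC) — holds.
drill and bend both need the bender — holds.
bend and press share a setup and run in the same shift — holds.
The shop runs at most 3 operations per shift — holds.
drill and mill can't run in the same shift (same welder) — violated.
The lathe is shared by mill and press — holds.
bend and finish can't run in the same shift (same brake) — holds.
drill and weld can't run in the same shift (same grinder) — holds.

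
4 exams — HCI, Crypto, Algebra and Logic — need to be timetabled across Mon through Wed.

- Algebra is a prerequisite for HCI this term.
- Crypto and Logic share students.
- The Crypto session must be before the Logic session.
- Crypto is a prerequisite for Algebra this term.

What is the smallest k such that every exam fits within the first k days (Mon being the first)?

3 days

The precedence chain requires at least 3 distinct days.
3 works (last occupied day: Wed): for example Algebra in Tue, Crypto in Mon, Logic in Tue, HCI in Wed.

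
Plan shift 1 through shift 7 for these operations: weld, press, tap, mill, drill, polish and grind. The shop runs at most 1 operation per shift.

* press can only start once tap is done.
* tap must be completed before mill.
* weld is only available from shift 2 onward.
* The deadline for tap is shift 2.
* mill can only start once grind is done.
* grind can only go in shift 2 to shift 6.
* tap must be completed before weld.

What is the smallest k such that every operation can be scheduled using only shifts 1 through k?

7 shifts

The precedence chain requires at least 2 distinct shifts.
With at most 1 per shift and 7 operations, at least 7 shifts are needed.
Propagating the time windows through the other constraints, mill can't land before shift 3, so the schedule must run through at least shift 3.
7 works (last occupied shift: shift 7): for example press in shift 5; tap in shift 1; mill in shift 4; weld in shift 3; drill in shift 6; grind in shift 2; polish in shift 7.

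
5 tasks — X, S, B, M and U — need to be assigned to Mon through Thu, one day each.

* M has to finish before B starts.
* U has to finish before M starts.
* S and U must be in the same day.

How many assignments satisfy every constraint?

16

Splitting on X: it can be Mon (4), Tue (4), Wed (4), Thu (4). Listing each branch's schedules as (S, B, M, U):
X=Mon: (Mon,Wed,Tue,Mon) (Mon,Thu,Tue,Mon) (Mon,Thu,Wed,Mon) (Tue,Thu,Wed,Tue) — 4.
X=Tue: (Mon,Wed,Tue,Mon) (Mon,Thu,Tue,Mon) (Mon,Thu,Wed,Mon) (Tue,Thu,Wed,Tue) — 4.
X=Wed: (Mon,Wed,Tue,Mon) (Mon,Thu,Tue,Mon) (Mon,Thu,Wed,Mon) (Tue,Thu,Wed,Tue) — 4.
X=Thu: (Mon,Wed,Tue,Mon) (Mon,Thu,Tue,Mon) (Mon,Thu,Wed,Mon) (Tue,Thu,Wed,Tue) — 4.
Summing: 4 + 4 + 4 + 4 = 16.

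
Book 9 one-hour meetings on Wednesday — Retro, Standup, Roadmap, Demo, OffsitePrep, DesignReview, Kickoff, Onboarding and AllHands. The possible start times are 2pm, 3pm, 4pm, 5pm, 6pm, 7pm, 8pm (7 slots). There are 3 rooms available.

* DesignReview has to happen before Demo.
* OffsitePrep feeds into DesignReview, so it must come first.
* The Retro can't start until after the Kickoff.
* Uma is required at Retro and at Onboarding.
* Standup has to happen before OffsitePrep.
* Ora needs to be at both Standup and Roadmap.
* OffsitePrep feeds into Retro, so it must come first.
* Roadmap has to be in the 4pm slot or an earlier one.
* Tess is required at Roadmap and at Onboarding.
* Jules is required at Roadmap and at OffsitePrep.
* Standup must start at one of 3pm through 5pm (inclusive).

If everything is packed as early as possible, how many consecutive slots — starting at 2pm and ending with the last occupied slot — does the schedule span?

5

The precedence chain requires at least 4 distinct slots.
With at most 3 per slot and 9 meetings, at least 3 slots are needed.
Propagating the time windows through the other constraints, Demo can't land before 6pm — that is slot 5 counting from 2pm — so the schedule must run through at least 5 slots.
5 works (last occupied slot: 6pm): for example Kickoff in 2pm, DesignReview in 5pm, Demo in 6pm, Roadmap in 2pm, AllHands in 2pm, Retro in 5pm, OffsitePrep in 4pm, Onboarding in 3pm, Standup in 3pm.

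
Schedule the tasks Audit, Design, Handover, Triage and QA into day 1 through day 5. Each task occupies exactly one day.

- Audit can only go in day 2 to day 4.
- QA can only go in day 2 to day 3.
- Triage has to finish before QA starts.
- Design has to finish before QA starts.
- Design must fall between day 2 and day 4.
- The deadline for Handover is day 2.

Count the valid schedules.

Splitting on Audit: it can be day 2 (4), day 3 (4), day 4 (4). Listing each branch's schedules as (Design, Handover, Triage, QA) by day number:
Audit=day 2: (2,1,1,3) (2,1,2,3) (2,2,1,3) (2,2,2,3) — 4.
Audit=day 3: (2,1,1,3) (2,1,2,3) (2,2,1,3) (2,2,2,3) — 4.
Audit=day 4: (2,1,1,3) (2,1,2,3) (2,2,1,3) (2,2,2,3) — 4.
Summing: 4 + 4 + 4 = 12.

12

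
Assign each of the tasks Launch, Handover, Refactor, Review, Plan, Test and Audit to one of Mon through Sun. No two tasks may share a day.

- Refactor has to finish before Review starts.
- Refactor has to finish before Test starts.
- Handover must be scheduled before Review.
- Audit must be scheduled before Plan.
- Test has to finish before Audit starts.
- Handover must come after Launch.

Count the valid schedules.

34

Splitting on Launch: it can be Mon (14), Tue (10), Wed (6), Thu (3), Fri (1). Listing each branch's schedules as (Handover, Refactor, Review, Plan, Test, Audit):
Launch=Mon: (Tue,Wed,Thu,Sun,Fri,Sat) (Tue,Wed,Fri,Sun,Thu,Sat) (Tue,Wed,Sat,Sun,Thu,Fri) (Tue,Wed,Sun,Sat,Thu,Fri) (Wed,Tue,Thu,Sun,Fri,Sat) (Wed,Tue,Fri,Sun,Thu,Sat) (Wed,Tue,Sat,Sun,Thu,Fri) (Wed,Tue,Sun,Sat,Thu,Fri) (Thu,Tue,Fri,Sun,Wed,Sat) (Thu,Tue,Sat,Sun,Wed,Fri) (Thu,Tue,Sun,Sat,Wed,Fri) (Fri,Tue,Sat,Sun,Wed,Thu) (Fri,Tue,Sun,Sat,Wed,Thu) (Sat,Tue,Sun,Fri,Wed,Thu) — 14.
Launch=Tue: (Wed,Mon,Thu,Sun,Fri,Sat) (Wed,Mon,Fri,Sun,Thu,Sat) (Wed,Mon,Sat,Sun,Thu,Fri) (Wed,Mon,Sun,Sat,Thu,Fri) (Thu,Mon,Fri,Sun,Wed,Sat) (Thu,Mon,Sat,Sun,Wed,Fri) (Thu,Mon,Sun,Sat,Wed,Fri) (Fri,Mon,Sat,Sun,Wed,Thu) (Fri,Mon,Sun,Sat,Wed,Thu) (Sat,Mon,Sun,Fri,Wed,Thu) — 10.
Launch=Wed: (Thu,Mon,Fri,Sun,Tue,Sat) (Thu,Mon,Sat,Sun,Tue,Fri) (Thu,Mon,Sun,Sat,Tue,Fri) (Fri,Mon,Sat,Sun,Tue,Thu) (Fri,Mon,Sun,Sat,Tue,Thu) (Sat,Mon,Sun,Fri,Tue,Thu) — 6.
Launch=Thu: (Fri,Mon,Sat,Sun,Tue,Wed) (Fri,Mon,Sun,Sat,Tue,Wed) (Sat,Mon,Sun,Fri,Tue,Wed) — 3.
Launch=Fri: (Sat,Mon,Sun,Thu,Tue,Wed) — 1.
Summing: 14 + 10 + 6 + 3 + 1 = 34.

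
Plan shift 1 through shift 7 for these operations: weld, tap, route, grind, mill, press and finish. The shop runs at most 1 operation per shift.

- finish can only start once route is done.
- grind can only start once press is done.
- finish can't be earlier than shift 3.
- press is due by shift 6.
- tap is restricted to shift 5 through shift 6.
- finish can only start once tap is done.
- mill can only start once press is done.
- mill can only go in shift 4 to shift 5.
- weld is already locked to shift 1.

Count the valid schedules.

Splitting on tap: it can be shift 5 (5), shift 6 (6). Listing each branch's schedules as (weld, route, grind, mill, press, finish) by shift number:
tap=shift 5: (1,2,6,4,3,7) (1,2,7,4,3,6) (1,3,6,4,2,7) (1,3,7,4,2,6) (1,6,3,4,2,7) — 5.
tap=shift 6: (1,2,4,5,3,7) (1,2,5,4,3,7) (1,3,4,5,2,7) (1,3,5,4,2,7) (1,4,3,5,2,7) (1,5,3,4,2,7) — 6.
Summing: 5 + 6 = 11.

11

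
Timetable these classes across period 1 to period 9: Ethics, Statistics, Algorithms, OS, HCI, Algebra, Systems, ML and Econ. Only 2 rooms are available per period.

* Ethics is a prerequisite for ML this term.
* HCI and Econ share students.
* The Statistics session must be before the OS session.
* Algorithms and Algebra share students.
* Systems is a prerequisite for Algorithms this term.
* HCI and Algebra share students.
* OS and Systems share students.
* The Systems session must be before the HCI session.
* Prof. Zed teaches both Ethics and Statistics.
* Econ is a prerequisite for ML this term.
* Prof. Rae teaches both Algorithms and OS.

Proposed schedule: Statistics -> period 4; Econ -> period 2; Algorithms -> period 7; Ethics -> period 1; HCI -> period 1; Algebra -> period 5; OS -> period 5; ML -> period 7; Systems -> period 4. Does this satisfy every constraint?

Invalid. The Systems session must be before the HCI session.

OS and Systems share students — holds.
Only 2 rooms are available per period — holds.
The Statistics session must be before the OS session — holds.
Systems is a prerequisite for Algorithms this term — holds.
Algorithms and Algebra share students — holds.
Econ is a prerequisite for ML this term — holds.
Prof. Rae teaches both Algorithms and OS — holds.
Prof. Zed teaches both Ethics and Statistics — holds.
HCI and Algebra share students — holds.
Ethics is a prerequisite for ML this term — holds.
HCI and Econ share students — holds.
The Systems session must be before the HCI session — violated.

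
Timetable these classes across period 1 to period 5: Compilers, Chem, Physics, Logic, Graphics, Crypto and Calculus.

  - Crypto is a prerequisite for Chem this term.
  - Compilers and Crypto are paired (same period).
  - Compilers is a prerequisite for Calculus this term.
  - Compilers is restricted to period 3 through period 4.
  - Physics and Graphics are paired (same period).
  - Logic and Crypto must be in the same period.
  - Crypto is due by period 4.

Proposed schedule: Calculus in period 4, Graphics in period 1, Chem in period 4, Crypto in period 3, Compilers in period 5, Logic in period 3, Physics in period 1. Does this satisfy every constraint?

Compilers is a prerequisite for Calculus this term — violated.
Logic and Crypto must be in the same period — holds.
Compilers and Crypto are paired (same period) — violated.
Crypto is a prerequisite for Chem this term — holds.
Physics and Graphics are paired (same period) — holds.
Crypto is due by period 4 — holds.
Compilers is restricted to period 3 through period 4 — violated.

No. Compilers is restricted to period 3 through period 4 is not satisfied.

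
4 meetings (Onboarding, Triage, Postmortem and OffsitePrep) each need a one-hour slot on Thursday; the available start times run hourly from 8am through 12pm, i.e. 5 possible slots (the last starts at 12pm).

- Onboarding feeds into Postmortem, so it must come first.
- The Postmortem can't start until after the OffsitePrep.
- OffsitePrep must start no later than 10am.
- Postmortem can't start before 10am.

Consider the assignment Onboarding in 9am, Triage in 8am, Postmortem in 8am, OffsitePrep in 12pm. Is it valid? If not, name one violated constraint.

Invalid. The Postmortem can't start until after the OffsitePrep.

OffsitePrep must start no later than 10am — violated.
Postmortem can't start before 10am — violated.
Onboarding feeds into Postmortem, so it must come first — violated.
The Postmortem can't start until after the OffsitePrep — violated.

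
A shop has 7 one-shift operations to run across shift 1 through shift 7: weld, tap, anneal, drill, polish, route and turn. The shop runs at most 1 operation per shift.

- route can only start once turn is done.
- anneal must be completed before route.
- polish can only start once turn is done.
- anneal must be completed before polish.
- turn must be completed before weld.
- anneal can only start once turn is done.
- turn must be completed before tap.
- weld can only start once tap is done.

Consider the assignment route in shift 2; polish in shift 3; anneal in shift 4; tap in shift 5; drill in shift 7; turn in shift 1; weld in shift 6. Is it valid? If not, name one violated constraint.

polish can only start once turn is done — holds.
The shop runs at most 1 operation per shift — holds.
anneal must be completed before route — violated.
route can only start once turn is done — holds.
weld can only start once tap is done — holds.
anneal must be completed before polish — violated.
turn must be completed before weld — holds.
turn must be completed before tap — holds.
anneal can only start once turn is done — holds.

No. anneal must be completed before route is not satisfied.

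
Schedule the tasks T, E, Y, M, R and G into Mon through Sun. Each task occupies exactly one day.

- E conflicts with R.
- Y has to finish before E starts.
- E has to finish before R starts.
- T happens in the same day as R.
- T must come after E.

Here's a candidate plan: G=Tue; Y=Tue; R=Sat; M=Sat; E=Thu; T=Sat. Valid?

Yes, all constraints hold

T must come after E — holds.
T happens in the same day as R — holds.
Y has to finish before E starts — holds.
E has to finish before R starts — holds.
E conflicts with R — holds.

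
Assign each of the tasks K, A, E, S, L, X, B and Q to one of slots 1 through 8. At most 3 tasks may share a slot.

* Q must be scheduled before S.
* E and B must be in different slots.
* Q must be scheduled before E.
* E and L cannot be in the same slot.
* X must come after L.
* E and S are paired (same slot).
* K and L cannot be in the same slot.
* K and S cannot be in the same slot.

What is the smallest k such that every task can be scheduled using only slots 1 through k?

The precedence chain requires at least 2 distinct slots.
With at most 3 per slot and 8 tasks, at least 3 slots are needed.
3 works (last occupied slot: 3): for example B in 3, A in 1, K in 3, Q in 1, L in 1, S in 2, X in 2, E in 2.

3 slots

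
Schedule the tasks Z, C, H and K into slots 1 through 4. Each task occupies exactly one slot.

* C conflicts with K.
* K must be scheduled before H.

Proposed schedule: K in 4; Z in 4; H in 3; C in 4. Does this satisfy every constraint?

Invalid. K must be scheduled before H.

K must be scheduled before H — violated.
C conflicts with K — violated.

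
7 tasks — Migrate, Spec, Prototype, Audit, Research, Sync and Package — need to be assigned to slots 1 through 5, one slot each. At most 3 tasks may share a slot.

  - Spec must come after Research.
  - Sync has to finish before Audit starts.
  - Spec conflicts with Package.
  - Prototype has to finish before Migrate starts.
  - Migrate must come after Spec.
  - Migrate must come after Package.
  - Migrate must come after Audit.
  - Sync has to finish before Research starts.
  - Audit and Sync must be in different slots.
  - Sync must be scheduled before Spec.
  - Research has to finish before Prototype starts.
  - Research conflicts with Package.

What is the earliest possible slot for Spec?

3

Precedence pushes Spec to at least 3; downstream work caps Spec at 4.
Spec at 3 is achievable: Package -> 1, Migrate -> 4, Audit -> 2, Spec -> 3, Research -> 2, Sync -> 1, Prototype -> 3.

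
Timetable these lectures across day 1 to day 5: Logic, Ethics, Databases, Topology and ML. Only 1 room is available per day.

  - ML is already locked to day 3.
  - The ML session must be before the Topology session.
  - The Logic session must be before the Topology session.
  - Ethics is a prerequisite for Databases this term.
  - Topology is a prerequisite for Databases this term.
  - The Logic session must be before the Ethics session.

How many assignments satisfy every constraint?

Enumerating: Ethics=day 2, Topology=day 4, Logic=day 1, ML=day 3, Databases=day 5.

1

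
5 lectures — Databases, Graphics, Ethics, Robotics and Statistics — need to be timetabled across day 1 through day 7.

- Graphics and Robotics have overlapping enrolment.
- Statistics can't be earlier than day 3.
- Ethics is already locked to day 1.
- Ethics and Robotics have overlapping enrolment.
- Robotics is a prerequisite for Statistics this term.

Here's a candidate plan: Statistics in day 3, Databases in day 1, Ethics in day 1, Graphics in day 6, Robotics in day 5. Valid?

No. Robotics is a prerequisite for Statistics this term is not satisfied.

Ethics and Robotics have overlapping enrolment — holds.
Ethics is already locked to day 1 — holds.
Robotics is a prerequisite for Statistics this term — violated.
Statistics can't be earlier than day 3 — holds.
Graphics and Robotics have overlapping enrolment — holds.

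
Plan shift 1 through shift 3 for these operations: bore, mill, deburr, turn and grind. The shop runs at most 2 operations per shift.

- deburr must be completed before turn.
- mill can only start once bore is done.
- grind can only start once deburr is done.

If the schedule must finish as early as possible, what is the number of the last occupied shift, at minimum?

shift 3

The precedence chain requires at least 2 distinct shifts.
With at most 2 per shift and 5 operations, at least 3 shifts are needed.
3 works (last occupied shift: shift 3): for example bore in shift 1, grind in shift 3, mill in shift 2, deburr in shift 1, turn in shift 2.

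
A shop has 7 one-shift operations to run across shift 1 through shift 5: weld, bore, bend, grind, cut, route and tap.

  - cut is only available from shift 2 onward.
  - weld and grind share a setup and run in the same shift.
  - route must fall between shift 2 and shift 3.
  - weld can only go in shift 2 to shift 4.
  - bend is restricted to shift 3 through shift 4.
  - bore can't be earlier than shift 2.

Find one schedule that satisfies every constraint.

cut=shift 2; bend=shift 3; route=shift 2; bore=shift 2; weld=shift 2; grind=shift 2; tap=shift 1

Checking: weld = grind = shift 2; route=shift 2 in [shift 2,shift 3]; cut=shift 2 in [shift 2,shift 5]; bend=shift 3 in [shift 3,shift 4]; bore=shift 2 in [shift 2,shift 5]; weld=shift 2 in [shift 2,shift 4].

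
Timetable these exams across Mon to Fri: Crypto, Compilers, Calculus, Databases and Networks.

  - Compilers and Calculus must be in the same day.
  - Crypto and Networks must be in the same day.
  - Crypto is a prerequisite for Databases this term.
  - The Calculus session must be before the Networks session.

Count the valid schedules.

Splitting on Crypto: it can be Tue (3), Wed (4), Thu (3). Listing each branch's schedules as (Compilers, Calculus, Databases, Networks):
Crypto=Tue: (Mon,Mon,Wed,Tue) (Mon,Mon,Thu,Tue) (Mon,Mon,Fri,Tue) — 3.
Crypto=Wed: (Mon,Mon,Thu,Wed) (Mon,Mon,Fri,Wed) (Tue,Tue,Thu,Wed) (Tue,Tue,Fri,Wed) — 4.
Crypto=Thu: (Mon,Mon,Fri,Thu) (Tue,Tue,Fri,Thu) (Wed,Wed,Fri,Thu) — 3.
Summing: 3 + 4 + 3 = 10.

10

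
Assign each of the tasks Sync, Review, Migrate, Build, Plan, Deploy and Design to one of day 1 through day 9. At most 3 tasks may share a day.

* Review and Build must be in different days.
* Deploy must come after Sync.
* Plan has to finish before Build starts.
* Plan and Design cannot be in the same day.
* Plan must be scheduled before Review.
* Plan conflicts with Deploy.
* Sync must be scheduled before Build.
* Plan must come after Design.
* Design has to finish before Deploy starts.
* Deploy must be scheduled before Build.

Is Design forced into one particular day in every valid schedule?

No

Design can be day 1 (e.g. Migrate -> day 1; Build -> day 4; Sync -> day 1; Deploy -> day 3; Review -> day 3; Design -> day 1; Plan -> day 2) or day 2 (e.g. Sync=day 1, Deploy=day 4, Build=day 5, Design=day 2, Plan=day 3, Review=day 4, Migrate=day 1).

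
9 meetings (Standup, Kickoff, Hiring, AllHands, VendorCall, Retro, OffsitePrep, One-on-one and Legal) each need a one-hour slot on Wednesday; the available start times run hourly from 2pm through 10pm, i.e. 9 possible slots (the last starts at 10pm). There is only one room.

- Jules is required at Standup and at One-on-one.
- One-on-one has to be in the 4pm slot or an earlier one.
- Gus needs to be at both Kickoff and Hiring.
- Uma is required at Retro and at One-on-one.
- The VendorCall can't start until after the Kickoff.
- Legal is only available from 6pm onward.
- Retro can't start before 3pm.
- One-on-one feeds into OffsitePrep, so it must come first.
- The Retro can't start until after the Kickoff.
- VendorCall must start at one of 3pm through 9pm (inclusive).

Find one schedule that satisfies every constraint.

AllHands -> 10pm, Hiring -> 9pm, Kickoff -> 3pm, OffsitePrep -> 7pm, Retro -> 5pm, Legal -> 6pm, Standup -> 8pm, One-on-one -> 2pm, VendorCall -> 4pm

Checking: One-on-one(2pm) before OffsitePrep(7pm); Kickoff(3pm) before VendorCall(4pm); Kickoff(3pm) before Retro(5pm); Retro(5pm) != One-on-one(2pm); Kickoff(3pm) != Hiring(9pm); Standup(8pm) != One-on-one(2pm); Legal=6pm in [6pm,10pm]; One-on-one=2pm in [2pm,4pm]; Retro=5pm in [3pm,10pm]; VendorCall=4pm in [3pm,9pm]; max 1 per slot (cap 1).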